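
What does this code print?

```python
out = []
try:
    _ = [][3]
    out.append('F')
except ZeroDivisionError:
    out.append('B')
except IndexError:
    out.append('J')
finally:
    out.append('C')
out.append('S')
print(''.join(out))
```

Execution trace: 'J' (except IndexError) → 'C' (finally) → 'S' (after the try/except). Output: JCS

Answer: JCS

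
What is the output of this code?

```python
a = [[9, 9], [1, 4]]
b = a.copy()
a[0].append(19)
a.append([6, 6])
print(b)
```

Key concept: shallow copy with nested lists.
Step by step:
`a = [[9, 9], [1, 4]]` → a = [[9, 9], [1, 4]]
`b = a.copy()` → b = [[9, 9], [1, 4]]
`a[0].append(19)` → a = [[9, 9, 19], [1, 4]]; b = [[9, 9, 19], [1, 4]]
`a.append([6, 6])` → a = [[9, 9, 19], [1, 4], [6, 6]]
`print(b)` → prints [[9, 9, 19], [1, 4]]

Answer: [[9, 9, 19], [1, 4]]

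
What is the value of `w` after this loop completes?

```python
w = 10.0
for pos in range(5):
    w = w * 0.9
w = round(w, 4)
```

Exponential decay: 10.0 * 0.9^5
`w` takes the values: 10.0 → 9.0 → 8.1 → 7.29 → 6.561 → 5.9049

Answer: 5.9049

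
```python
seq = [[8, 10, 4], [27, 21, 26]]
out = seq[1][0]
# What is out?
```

Trace:
`seq = [[8, 10, 4], [27, 21, 26]]` → seq = [[8, 10, 4], [27, 21, 26]]
`out = seq[1][0]` → out = 27
So out = 27

Answer: 27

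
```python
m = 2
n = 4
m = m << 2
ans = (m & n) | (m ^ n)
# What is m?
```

Trace:
`m = 2` → m = 2
`n = 4` → n = 4
`m = m << 2` → m = 8
`ans = (m & n) | (m ^ n)` → ans = 12
So m = 8

Answer: 8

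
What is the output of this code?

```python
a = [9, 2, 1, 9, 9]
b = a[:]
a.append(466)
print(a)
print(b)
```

Key concept: slice [:] creates copy.
Step by step:
`a = [9, 2, 1, 9, 9]` → a = [9, 2, 1, 9, 9]
`b = a[:]` → b = [9, 2, 1, 9, 9]
`a.append(466)` → a = [9, 2, 1, 9, 9, 466]
`print(a)` → prints [9, 2, 1, 9, 9, 466]
`print(b)` → prints [9, 2, 1, 9, 9]

Answer:
[9, 2, 1, 9, 9, 466]
[9, 2, 1, 9, 9]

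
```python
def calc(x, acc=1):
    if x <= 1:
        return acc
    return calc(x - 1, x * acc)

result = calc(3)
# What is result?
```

Accumulator trace (n, acc): (3, 1) -> (2, 3) -> (1, 6) -> return 6

Answer: 6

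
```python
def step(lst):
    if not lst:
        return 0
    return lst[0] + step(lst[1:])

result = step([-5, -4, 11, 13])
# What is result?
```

(-5) + (-4) + 11 + 13 + 0 = 15

Answer: 15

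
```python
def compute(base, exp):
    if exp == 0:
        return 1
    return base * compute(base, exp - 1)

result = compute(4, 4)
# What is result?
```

compute(4, 4) = 4 * 4 * 4 * 4 = 256

Answer: 256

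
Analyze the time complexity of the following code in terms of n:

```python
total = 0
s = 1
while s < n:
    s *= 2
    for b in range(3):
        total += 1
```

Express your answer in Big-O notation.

Each loop level contributes: log n × 1. Multiplying the contributions gives O(log n).

Answer: O(log n)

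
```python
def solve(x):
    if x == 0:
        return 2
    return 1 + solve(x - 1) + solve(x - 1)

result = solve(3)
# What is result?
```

solve(x) = 1 + 2·solve(x-1), solve(0)=2. Closed form: (2+1)·2^3 - 1 = 23.

Answer: 23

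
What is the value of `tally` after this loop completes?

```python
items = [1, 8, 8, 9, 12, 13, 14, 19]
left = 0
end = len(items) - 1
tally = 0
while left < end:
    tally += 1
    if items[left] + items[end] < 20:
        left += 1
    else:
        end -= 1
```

Steps to find pair summing to 20
`tally` takes the values: 0 → 1 → 2 → 3 → 4 → 5 → 6 → 7

Answer: 7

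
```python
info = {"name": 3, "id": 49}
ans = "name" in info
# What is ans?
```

Trace:
`info = {"name": 3, "id": 49}` → info = {'name': 3, 'id': 49}
`ans = "name" in info` → ans = True
So ans = True

Answer: True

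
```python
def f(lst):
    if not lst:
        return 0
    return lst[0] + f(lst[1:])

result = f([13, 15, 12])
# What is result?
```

13 + 15 + 12 + 0 = 40

Answer: 40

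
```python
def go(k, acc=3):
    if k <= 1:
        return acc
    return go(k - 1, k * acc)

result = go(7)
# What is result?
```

Accumulator trace (n, acc): (7, 3) -> (6, 21) -> (5, 126) -> (4, 630) -> (3, 2520) -> (2, 7560) -> (1, 15120) -> return 15120

Answer: 15120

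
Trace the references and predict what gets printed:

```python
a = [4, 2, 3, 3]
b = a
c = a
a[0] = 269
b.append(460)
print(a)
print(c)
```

Key concept: multiple aliases.
Step by step:
`a = [4, 2, 3, 3]` → a = [4, 2, 3, 3]
`b = a` → b = [4, 2, 3, 3] (same object as a)
`c = a` → c = [4, 2, 3, 3] (same object as a, b)
`a[0] = 269` → a = [269, 2, 3, 3] (same object as b, c); b = [269, 2, 3, 3] (same object as a, c); c = [269, 2, 3, 3] (same object as a, b)
`b.append(460)` → a = [269, 2, 3, 3, 460] (same object as b, c); b = [269, 2, 3, 3, 460] (same object as a, c); c = [269, 2, 3, 3, 460] (same object as a, b)
`print(a)` → prints [269, 2, 3, 3, 460]
`print(c)` → prints [269, 2, 3, 3, 460]

Answer:
[269, 2, 3, 3, 460]
[269, 2, 3, 3, 460]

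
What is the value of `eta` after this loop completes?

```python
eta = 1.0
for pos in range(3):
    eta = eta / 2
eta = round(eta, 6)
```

Halving LR 3 times: 1 / 2^3
`eta` takes the values: 1.0 → 0.5 → 0.25 → 0.125

Answer: 0.125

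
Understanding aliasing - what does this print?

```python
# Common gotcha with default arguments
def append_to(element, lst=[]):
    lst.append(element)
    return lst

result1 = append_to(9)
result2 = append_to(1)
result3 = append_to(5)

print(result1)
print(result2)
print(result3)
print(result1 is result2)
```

Key concept: mutable default argument gotcha.
Step by step:
`result1 = append_to(9)` → result1 = [9]
`result2 = append_to(1)` → result1 = [9, 1] (same object as result2); result2 = [9, 1] (same object as result1)
`result3 = append_to(5)` → result1 = [9, 1, 5] (same object as result2, result3); result2 = [9, 1, 5] (same object as result1, result3); result3 = [9, 1, 5] (same object as result1, result2)
`print(result1)` → prints [9, 1, 5]
`print(result2)` → prints [9, 1, 5]
`print(result3)` → prints [9, 1, 5]
`print(result1 is result2)` → prints True

Answer:
[9, 1, 5]
[9, 1, 5]
[9, 1, 5]
True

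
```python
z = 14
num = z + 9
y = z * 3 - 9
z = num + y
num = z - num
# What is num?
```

Trace:
`z = 14` → z = 14
`num = z + 9` → num = 23
`y = z * 3 - 9` → y = 33
`z = num + y` → z = 56
`num = z - num` → num = 33
So num = 33

Answer: 33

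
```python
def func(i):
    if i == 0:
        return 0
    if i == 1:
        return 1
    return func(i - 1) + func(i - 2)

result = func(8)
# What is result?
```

Build up from base cases: func(0)=0, func(1)=1, func(2)=1, func(3)=2, func(4)=3, func(5)=5, func(6)=8, ..., func(8)=21

Answer: 21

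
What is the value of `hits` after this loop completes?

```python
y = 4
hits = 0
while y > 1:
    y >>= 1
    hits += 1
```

Count right shifts until 1
`hits` takes the values: 0 → 1 → 2

Answer: 2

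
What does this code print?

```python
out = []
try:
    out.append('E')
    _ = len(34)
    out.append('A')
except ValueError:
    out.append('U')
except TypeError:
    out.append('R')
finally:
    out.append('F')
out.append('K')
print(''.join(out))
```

Execution trace: 'E' (try body) → 'R' (except TypeError) → 'F' (finally) → 'K' (after the try/except). Output: ERFK

Answer: ERFK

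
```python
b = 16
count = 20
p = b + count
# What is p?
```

Trace:
`b = 16` → b = 16
`count = 20` → count = 20
`p = b + count` → p = 36
So p = 36

Answer: 36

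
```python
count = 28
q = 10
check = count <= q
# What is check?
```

Trace:
`count = 28` → count = 28
`q = 10` → q = 10
`check = count <= q` → check = False
So check = False

Answer: False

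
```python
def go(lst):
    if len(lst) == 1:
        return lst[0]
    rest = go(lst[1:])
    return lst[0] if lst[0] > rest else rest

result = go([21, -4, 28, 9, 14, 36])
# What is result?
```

Recursive max over [21, -4, 28, 9, 14, 36] = 36

Answer: 36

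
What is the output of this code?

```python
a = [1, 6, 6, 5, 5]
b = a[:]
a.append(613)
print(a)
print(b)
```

Key concept: slice [:] creates copy.
Step by step:
`a = [1, 6, 6, 5, 5]` → a = [1, 6, 6, 5, 5]
`b = a[:]` → b = [1, 6, 6, 5, 5]
`a.append(613)` → a = [1, 6, 6, 5, 5, 613]
`print(a)` → prints [1, 6, 6, 5, 5, 613]
`print(b)` → prints [1, 6, 6, 5, 5]

Answer:
[1, 6, 6, 5, 5, 613]
[1, 6, 6, 5, 5]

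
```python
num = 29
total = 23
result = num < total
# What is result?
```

Trace:
`num = 29` → num = 29
`total = 23` → total = 23
`result = num < total` → result = False
So result = False

Answer: False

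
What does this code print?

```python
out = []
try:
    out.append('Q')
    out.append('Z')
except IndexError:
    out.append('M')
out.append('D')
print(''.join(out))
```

Execution trace: 'Q' (try body) → 'Z' (try body, no exception) → 'D' (after the try/except). Output: QZD

Answer: QZD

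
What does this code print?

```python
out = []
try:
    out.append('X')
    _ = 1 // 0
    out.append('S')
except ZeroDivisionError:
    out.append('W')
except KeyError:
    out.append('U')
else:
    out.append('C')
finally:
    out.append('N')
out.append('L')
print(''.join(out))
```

Execution trace: 'X' (try body) → 'W' (except ZeroDivisionError) → 'N' (finally) → 'L' (after the try/except). Output: XWNL

Answer: XWNL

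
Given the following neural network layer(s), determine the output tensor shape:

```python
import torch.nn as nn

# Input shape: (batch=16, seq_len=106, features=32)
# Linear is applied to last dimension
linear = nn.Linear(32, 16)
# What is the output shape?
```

Input: (16, 106, 32) -> Output: (16, 106, 16)

Answer: (16, 106, 16)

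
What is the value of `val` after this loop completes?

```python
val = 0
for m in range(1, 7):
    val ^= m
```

XOR of 1 to 6
`val` takes the values: 0 → 1 → 3 → 0 → 4 → 1 → 7

Answer: 7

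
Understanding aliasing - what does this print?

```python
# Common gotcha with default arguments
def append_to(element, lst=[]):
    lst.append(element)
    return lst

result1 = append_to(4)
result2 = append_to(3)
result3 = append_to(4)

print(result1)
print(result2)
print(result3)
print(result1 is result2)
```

Key concept: mutable default argument gotcha.
Step by step:
`result1 = append_to(4)` → result1 = [4]
`result2 = append_to(3)` → result1 = [4, 3] (same object as result2); result2 = [4, 3] (same object as result1)
`result3 = append_to(4)` → result1 = [4, 3, 4] (same object as result2, result3); result2 = [4, 3, 4] (same object as result1, result3); result3 = [4, 3, 4] (same object as result1, result2)
`print(result1)` → prints [4, 3, 4]
`print(result2)` → prints [4, 3, 4]
`print(result3)` → prints [4, 3, 4]
`print(result1 is result2)` → prints True

Answer:
[4, 3, 4]
[4, 3, 4]
[4, 3, 4]
True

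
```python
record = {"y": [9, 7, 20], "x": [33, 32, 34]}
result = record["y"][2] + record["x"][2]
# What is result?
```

Trace:
`record = {"y": [9, 7, 20], "x": [33, 32, 34]}` → record = {'y': [9, 7, 20], 'x': [33, 32, 34]}
`result = record["y"][2] + record["x"][2]` → result = 54
So result = 54

Answer: 54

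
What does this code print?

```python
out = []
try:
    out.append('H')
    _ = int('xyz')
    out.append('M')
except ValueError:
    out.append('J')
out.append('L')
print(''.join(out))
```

Execution trace: 'H' (try body) → 'J' (except ValueError) → 'L' (after the try/except). Output: HJL

Answer: HJL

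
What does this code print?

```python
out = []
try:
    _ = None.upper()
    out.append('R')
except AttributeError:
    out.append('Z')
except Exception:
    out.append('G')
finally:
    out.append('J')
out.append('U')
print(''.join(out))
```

Execution trace: 'Z' (except AttributeError) → 'J' (finally) → 'U' (after the try/except). Output: ZJU

Answer: ZJU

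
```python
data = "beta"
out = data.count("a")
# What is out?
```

Trace:
`data = "beta"` → data = 'beta'
`out = data.count("a")` → out = 1
So out = 1

Answer: 1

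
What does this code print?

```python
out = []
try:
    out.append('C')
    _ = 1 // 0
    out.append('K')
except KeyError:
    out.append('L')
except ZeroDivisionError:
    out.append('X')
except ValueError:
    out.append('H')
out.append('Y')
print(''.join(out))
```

Execution trace: 'C' (try body) → 'X' (except ZeroDivisionError) → 'Y' (after the try/except). Output: CXY

Answer: CXY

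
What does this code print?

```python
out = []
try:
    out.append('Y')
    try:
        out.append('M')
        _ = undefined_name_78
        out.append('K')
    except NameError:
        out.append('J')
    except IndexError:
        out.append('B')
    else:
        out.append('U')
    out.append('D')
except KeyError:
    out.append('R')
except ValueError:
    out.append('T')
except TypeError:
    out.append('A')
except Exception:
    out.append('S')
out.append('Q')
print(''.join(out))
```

Execution trace: 'Y' (try body) → 'M' (inner try body) → 'J' (inner except NameError) → 'D' (try body, no exception) → 'Q' (after the try/except). Output: YMJDQ

Answer: YMJDQ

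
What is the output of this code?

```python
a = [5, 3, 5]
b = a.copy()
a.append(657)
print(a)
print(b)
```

Key concept: list.copy() creates independent copy.
Step by step:
`a = [5, 3, 5]` → a = [5, 3, 5]
`b = a.copy()` → b = [5, 3, 5]
`a.append(657)` → a = [5, 3, 5, 657]
`print(a)` → prints [5, 3, 5, 657]
`print(b)` → prints [5, 3, 5]

Answer:
[5, 3, 5, 657]
[5, 3, 5]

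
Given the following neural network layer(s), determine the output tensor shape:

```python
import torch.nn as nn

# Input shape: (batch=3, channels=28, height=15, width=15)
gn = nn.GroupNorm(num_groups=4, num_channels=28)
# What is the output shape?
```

Input: (3, 28, 15, 15) -> Output: (3, 28, 15, 15)

Answer: (3, 28, 15, 15)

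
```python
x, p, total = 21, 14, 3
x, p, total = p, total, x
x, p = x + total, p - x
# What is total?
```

Trace:
`x, p, total = 21, 14, 3` → x = 21; p = 14; total = 3
`x, p, total = p, total, x` → x = 14; p = 3; total = 21
`x, p = x + total, p - x` → x = 35; p = -11
So total = 21

Answer: 21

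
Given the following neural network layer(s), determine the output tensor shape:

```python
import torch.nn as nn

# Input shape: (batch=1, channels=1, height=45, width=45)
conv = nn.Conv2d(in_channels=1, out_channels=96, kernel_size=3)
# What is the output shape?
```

Input: (1, 1, 45, 45) -> Output: (1, 96, 43, 43)

Answer: (1, 96, 43, 43)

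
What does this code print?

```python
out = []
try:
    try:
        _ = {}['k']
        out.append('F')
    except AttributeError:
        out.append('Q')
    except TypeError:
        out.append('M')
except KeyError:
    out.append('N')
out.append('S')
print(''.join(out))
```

Execution trace: 'N' (outer except KeyError) → 'S' (after the try/except). Output: NS

Answer: NS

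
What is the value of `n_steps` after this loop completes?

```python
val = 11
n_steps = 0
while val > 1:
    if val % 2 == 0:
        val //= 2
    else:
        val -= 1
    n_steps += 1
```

Steps to reduce 11 to 1
`n_steps` takes the values: 0 → 1 → 2 → 3 → 4 → 5

Answer: 5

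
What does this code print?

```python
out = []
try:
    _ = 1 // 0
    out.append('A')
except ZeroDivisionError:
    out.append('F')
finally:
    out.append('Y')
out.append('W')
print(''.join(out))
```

Execution trace: 'F' (except ZeroDivisionError) → 'Y' (finally) → 'W' (after the try/except). Output: FYW

Answer: FYW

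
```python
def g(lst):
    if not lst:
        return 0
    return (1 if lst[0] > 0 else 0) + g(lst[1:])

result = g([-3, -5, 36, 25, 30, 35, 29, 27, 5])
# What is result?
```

Count of positive elements in [-3, -5, 36, 25, 30, 35, 29, 27, 5] = 7

Answer: 7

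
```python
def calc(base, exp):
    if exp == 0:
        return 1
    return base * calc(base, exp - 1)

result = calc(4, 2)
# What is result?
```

calc(4, 2) = 4 * 4 = 16

Answer: 16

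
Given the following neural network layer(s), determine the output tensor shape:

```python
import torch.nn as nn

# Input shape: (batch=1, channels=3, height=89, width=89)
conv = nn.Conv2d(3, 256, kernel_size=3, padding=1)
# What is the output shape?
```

Input: (1, 3, 89, 89) -> Output: (1, 256, 89, 89)

Answer: (1, 256, 89, 89)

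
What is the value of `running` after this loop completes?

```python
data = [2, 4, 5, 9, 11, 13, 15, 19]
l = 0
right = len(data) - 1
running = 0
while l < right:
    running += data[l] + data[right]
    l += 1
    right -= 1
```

Sum of pairs from ends
`running` takes the values: 0 → 21 → 40 → 58 → 78

Answer: 78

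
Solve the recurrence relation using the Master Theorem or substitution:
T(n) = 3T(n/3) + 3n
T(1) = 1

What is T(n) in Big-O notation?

By Master Theorem: a=3, b=3, f(n)=3n. Since log_3(3) = 1 and f(n) = Θ(n^1), Case 2 applies. T(n) = O(n log n).

Answer: O(n log n)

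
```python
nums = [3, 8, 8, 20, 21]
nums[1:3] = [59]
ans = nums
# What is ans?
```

Trace:
`nums = [3, 8, 8, 20, 21]` → nums = [3, 8, 8, 20, 21]
`nums[1:3] = [59]` → nums = [3, 59, 20, 21]
`ans = nums` → ans = [3, 59, 20, 21]
So ans = [3, 59, 20, 21]

Answer: [3, 59, 20, 21]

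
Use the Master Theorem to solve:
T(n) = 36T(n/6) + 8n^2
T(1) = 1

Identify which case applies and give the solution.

a=36, b=6, f(n)=8n^2. log_6(36) = 2. Since c=2 = 2, Case 2 applies: T(n) = Θ(n^log_b(a) · log n) = O(n^2 log n).

Answer: O(n^2 log n) - Case 2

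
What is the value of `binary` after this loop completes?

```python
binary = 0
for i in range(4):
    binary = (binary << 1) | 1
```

Build 4 consecutive 1-bits: 0b1111
`binary` takes the values: 0 → 1 → 3 → 7 → 15

Answer: 15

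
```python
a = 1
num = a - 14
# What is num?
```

Trace:
`a = 1` → a = 1
`num = a - 14` → num = -13
So num = -13

Answer: -13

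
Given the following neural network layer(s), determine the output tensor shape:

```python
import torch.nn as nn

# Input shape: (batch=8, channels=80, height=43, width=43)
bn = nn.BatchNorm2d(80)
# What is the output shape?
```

Input: (8, 80, 43, 43) -> Output: (8, 80, 43, 43)

Answer: (8, 80, 43, 43)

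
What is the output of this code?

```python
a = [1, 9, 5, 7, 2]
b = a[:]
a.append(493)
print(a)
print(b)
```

Key concept: slice [:] creates copy.
Step by step:
`a = [1, 9, 5, 7, 2]` → a = [1, 9, 5, 7, 2]
`b = a[:]` → b = [1, 9, 5, 7, 2]
`a.append(493)` → a = [1, 9, 5, 7, 2, 493]
`print(a)` → prints [1, 9, 5, 7, 2, 493]
`print(b)` → prints [1, 9, 5, 7, 2]

Answer:
[1, 9, 5, 7, 2, 493]
[1, 9, 5, 7, 2]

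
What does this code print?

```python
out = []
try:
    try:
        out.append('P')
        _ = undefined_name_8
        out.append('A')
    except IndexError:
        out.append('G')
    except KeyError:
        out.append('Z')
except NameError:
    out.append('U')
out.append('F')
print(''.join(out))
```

Execution trace: 'P' (inner try body) → 'U' (outer except NameError) → 'F' (after the try/except). Output: PUF

Answer: PUF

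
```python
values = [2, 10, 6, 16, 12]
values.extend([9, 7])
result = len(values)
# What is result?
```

Trace:
`values = [2, 10, 6, 16, 12]` → values = [2, 10, 6, 16, 12]
`values.extend([9, 7])` → values = [2, 10, 6, 16, 12, 9, 7]
`result = len(values)` → result = 7
So result = 7

Answer: 7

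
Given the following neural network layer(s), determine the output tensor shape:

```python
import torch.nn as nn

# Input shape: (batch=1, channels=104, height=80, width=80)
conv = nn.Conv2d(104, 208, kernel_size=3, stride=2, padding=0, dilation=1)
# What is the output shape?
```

Input: (1, 104, 80, 80) -> Output: (1, 208, 39, 39)

Answer: (1, 208, 39, 39)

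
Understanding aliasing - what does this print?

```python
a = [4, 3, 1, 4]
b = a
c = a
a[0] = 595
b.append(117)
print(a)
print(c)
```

Key concept: multiple aliases.
Step by step:
`a = [4, 3, 1, 4]` → a = [4, 3, 1, 4]
`b = a` → b = [4, 3, 1, 4] (same object as a)
`c = a` → c = [4, 3, 1, 4] (same object as a, b)
`a[0] = 595` → a = [595, 3, 1, 4] (same object as b, c); b = [595, 3, 1, 4] (same object as a, c); c = [595, 3, 1, 4] (same object as a, b)
`b.append(117)` → a = [595, 3, 1, 4, 117] (same object as b, c); b = [595, 3, 1, 4, 117] (same object as a, c); c = [595, 3, 1, 4, 117] (same object as a, b)
`print(a)` → prints [595, 3, 1, 4, 117]
`print(c)` → prints [595, 3, 1, 4, 117]

Answer:
[595, 3, 1, 4, 117]
[595, 3, 1, 4, 117]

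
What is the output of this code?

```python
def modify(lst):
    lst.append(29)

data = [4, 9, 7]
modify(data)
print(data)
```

Key concept: function modifies passed list.
Step by step:
`data = [4, 9, 7]` → data = [4, 9, 7]
`modify(data)` → data = [4, 9, 7, 29]
`print(data)` → prints [4, 9, 7, 29]

Answer: [4, 9, 7, 29]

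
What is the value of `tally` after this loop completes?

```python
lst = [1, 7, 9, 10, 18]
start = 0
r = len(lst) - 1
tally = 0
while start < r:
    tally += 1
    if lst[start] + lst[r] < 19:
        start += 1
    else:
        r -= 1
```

Steps to find pair summing to 19
`tally` takes the values: 0 → 1 → 2 → 3 → 4

Answer: 4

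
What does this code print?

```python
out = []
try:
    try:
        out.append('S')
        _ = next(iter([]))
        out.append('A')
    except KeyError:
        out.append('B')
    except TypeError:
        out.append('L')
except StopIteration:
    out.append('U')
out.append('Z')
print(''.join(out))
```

Execution trace: 'S' (try body) → 'U' (outer except StopIteration) → 'Z' (after the try/except). Output: SUZ

Answer: SUZ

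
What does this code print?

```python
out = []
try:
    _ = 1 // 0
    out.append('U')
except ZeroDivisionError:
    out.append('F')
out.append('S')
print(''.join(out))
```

Execution trace: 'F' (except ZeroDivisionError) → 'S' (after the try/except). Output: FS

Answer: FS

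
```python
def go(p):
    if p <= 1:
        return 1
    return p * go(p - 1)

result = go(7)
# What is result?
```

go(7) = 7 * 6 * 5 * 4 * 3 * 2 * 1 = 5040

Answer: 5040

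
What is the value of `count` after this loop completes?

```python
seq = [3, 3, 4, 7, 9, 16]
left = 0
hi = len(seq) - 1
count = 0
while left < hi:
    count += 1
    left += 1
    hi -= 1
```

Iterations until pointers meet (list length 6)
`count` takes the values: 0 → 1 → 2 → 3

Answer: 3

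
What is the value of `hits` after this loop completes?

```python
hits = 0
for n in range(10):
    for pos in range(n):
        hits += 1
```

Triangle number: 0+1+2+...+9
`hits` takes the values: 0 → 1 → 2 → 3 → 4 → 5 → 6 → 7 → 8 → 9 → 10 → 11 → 12 → 13 → 14 → 15 → 16 → 17 → 18 → 19 → 20 → 21 → 22 → 23 → 24 → 25 → 26 → 27 → 28 → 29 → … → 41 → 42 → 43 → 44 → 45

Answer: 45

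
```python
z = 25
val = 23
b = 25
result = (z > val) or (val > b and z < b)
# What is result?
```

Trace:
`z = 25` → z = 25
`val = 23` → val = 23
`b = 25` → b = 25
`result = (z > val) or (val > b and z < b)` → result = True
So result = True

Answer: True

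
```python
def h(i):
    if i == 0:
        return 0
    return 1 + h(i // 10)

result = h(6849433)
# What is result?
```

Count of digits of 6849433: 7

Answer: 7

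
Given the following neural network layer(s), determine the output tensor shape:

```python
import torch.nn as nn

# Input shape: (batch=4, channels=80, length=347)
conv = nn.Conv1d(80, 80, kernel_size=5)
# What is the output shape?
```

Input: (4, 80, 347) -> Output: (4, 80, 343)

Answer: (4, 80, 343)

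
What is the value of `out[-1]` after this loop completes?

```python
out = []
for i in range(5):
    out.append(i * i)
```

Last element of squares 0 to 4
`out` takes the values: [] → [0] → [0, 1] → [0, 1, 4] → [0, 1, 4, 9] → [0, 1, 4, 9, 16]
So `out[-1]` = 16

Answer: 16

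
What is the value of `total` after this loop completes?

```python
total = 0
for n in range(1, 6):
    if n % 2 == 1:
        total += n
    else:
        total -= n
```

Add odd, subtract even
`total` takes the values: 0 → 1 → -1 → 2 → -2 → 3

Answer: 3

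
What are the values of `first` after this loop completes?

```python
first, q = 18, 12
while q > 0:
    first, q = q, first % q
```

GCD of 18 and 12
`first` takes the values: 18 → 12 → 6

Answer: 6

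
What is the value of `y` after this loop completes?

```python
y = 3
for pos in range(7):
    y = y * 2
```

Multiply by 2, 7 times: 3 * 2^7 = 384
`y` takes the values: 3 → 6 → 12 → 24 → 48 → 96 → 192 → 384

Answer: 384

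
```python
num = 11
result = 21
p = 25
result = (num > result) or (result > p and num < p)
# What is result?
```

Trace:
`num = 11` → num = 11
`result = 21` → result = 21
`p = 25` → p = 25
`result = (num > result) or (result > p and num < p)` → result = False
So result = False

Answer: False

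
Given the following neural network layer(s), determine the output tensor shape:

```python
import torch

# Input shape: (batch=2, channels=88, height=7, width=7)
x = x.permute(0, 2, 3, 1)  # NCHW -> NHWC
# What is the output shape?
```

Input: (2, 88, 7, 7) -> Output: (2, 7, 7, 88)

Answer: (2, 7, 7, 88)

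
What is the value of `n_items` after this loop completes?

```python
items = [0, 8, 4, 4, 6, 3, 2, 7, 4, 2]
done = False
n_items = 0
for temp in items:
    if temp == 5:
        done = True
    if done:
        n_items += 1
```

Count elements after first 5 in [0, 8, 4, 4, 6, 3, 2, 7, 4, 2]
`n_items` takes the values: 0

Answer: 0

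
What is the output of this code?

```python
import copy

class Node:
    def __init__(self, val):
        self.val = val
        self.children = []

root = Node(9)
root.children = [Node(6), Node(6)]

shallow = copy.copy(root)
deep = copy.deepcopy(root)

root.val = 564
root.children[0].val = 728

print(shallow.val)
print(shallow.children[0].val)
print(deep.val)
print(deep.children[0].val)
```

Key concept: deep copy with custom objects.
Step by step:
`root = Node(9)` → root = Node(val=9, children=[])
`root.children = [Node(6), Node(6)]` → root = Node(val=9, children=[Node(val=6, children=[]), Node(val=6, children=[])])
`shallow = copy.copy(root)` → shallow = Node(val=9, children=[Node(val=6, children=[]), Node(val=6, children=[])])
`deep = copy.deepcopy(root)` → deep = Node(val=9, children=[Node(val=6, children=[]), Node(val=6, children=[])])
`root.val = 564` → root = Node(val=564, children=[Node(val=6, children=[]), Node(val=6, children=[])])
`root.children[0].val = 728` → root = Node(val=564, children=[Node(val=728, children=[]), Node(val=6, children=[])]); shallow = Node(val=9, children=[Node(val=728, children=[]), Node(val=6, children=[])])
`print(shallow.val)` → prints 9
`print(shallow.children[0].val)` → prints 728
`print(deep.val)` → prints 9
`print(deep.children[0].val)` → prints 6

Answer:
9
728
9
6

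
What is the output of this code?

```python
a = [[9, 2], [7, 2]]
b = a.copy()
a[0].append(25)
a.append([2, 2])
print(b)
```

Key concept: shallow copy with nested lists.
Step by step:
`a = [[9, 2], [7, 2]]` → a = [[9, 2], [7, 2]]
`b = a.copy()` → b = [[9, 2], [7, 2]]
`a[0].append(25)` → a = [[9, 2, 25], [7, 2]]; b = [[9, 2, 25], [7, 2]]
`a.append([2, 2])` → a = [[9, 2, 25], [7, 2], [2, 2]]
`print(b)` → prints [[9, 2, 25], [7, 2]]

Answer: [[9, 2, 25], [7, 2]]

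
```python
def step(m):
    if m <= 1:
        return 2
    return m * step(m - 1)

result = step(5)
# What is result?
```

step(5) = 5 * 4 * 3 * 2 * 2 = 240

Answer: 240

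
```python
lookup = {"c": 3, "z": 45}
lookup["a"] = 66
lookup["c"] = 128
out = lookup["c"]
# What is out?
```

Trace:
`lookup = {"c": 3, "z": 45}` → lookup = {'c': 3, 'z': 45}
`lookup["a"] = 66` → lookup = {'c': 3, 'z': 45, 'a': 66}
`lookup["c"] = 128` → lookup = {'c': 128, 'z': 45, 'a': 66}
`out = lookup["c"]` → out = 128
So out = 128

Answer: 128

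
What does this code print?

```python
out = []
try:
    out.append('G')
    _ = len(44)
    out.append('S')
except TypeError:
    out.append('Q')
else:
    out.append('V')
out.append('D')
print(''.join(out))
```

Execution trace: 'G' (try body) → 'Q' (except TypeError) → 'D' (after the try/except). Output: GQD

Answer: GQD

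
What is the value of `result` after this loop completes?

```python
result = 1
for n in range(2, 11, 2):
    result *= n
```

Product of even numbers 2 to 10
`result` takes the values: 1 → 2 → 8 → 48 → 384 → 3840

Answer: 3840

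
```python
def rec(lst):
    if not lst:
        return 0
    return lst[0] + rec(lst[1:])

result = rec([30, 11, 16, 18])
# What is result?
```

30 + 11 + 16 + 18 + 0 = 75

Answer: 75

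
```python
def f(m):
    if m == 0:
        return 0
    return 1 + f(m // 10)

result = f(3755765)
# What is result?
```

Count of digits of 3755765: 7

Answer: 7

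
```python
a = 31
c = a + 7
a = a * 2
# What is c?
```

Trace:
`a = 31` → a = 31
`c = a + 7` → c = 38
`a = a * 2` → a = 62
So c = 38

Answer: 38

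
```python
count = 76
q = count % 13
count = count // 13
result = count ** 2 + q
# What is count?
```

Trace:
`count = 76` → count = 76
`q = count % 13` → q = 11
`count = count // 13` → count = 5
`result = count ** 2 + q` → result = 36
So count = 5

Answer: 5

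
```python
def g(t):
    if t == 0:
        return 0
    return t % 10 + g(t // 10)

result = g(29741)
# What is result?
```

Sum of digits of 29741: 1 + 4 + 7 + 9 + 2 = 23

Answer: 23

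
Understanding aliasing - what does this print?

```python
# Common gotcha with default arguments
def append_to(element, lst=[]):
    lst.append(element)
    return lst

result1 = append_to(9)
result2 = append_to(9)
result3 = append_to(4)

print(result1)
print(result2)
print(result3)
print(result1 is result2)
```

Key concept: mutable default argument gotcha.
Step by step:
`result1 = append_to(9)` → result1 = [9]
`result2 = append_to(9)` → result1 = [9, 9] (same object as result2); result2 = [9, 9] (same object as result1)
`result3 = append_to(4)` → result1 = [9, 9, 4] (same object as result2, result3); result2 = [9, 9, 4] (same object as result1, result3); result3 = [9, 9, 4] (same object as result1, result2)
`print(result1)` → prints [9, 9, 4]
`print(result2)` → prints [9, 9, 4]
`print(result3)` → prints [9, 9, 4]
`print(result1 is result2)` → prints True

Answer:
[9, 9, 4]
[9, 9, 4]
[9, 9, 4]
True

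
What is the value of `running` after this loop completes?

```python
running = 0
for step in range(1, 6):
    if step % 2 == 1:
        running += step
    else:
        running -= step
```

Add odd, subtract even
`running` takes the values: 0 → 1 → -1 → 2 → -2 → 3

Answer: 3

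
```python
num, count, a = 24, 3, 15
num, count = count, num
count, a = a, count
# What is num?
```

Trace:
`num, count, a = 24, 3, 15` → num = 24; count = 3; a = 15
`num, count = count, num` → num = 3; count = 24
`count, a = a, count` → count = 15; a = 24
So num = 3

Answer: 3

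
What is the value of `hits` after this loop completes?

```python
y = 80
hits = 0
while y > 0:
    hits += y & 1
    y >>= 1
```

Count set bits in 80 (binary: 0b1010000)
`hits` takes the values: 0 → 1 → 2

Answer: 2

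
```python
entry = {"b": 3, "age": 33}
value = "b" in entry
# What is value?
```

Trace:
`entry = {"b": 3, "age": 33}` → entry = {'b': 3, 'age': 33}
`value = "b" in entry` → value = True
So value = True

Answer: True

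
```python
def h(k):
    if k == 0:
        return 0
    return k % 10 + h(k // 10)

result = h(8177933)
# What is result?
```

Sum of digits of 8177933: 3 + 3 + 9 + 7 + 7 + 1 + 8 = 38

Answer: 38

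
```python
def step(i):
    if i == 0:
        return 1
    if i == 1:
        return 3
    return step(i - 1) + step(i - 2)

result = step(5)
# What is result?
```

Build up from base cases: step(0)=1, step(1)=3, step(2)=4, step(3)=7, step(4)=11, step(5)=18

Answer: 18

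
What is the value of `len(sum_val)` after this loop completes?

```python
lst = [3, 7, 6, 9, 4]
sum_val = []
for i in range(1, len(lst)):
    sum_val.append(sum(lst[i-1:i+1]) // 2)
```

Number of 2-element averages
`sum_val` takes the values: [] → [5] → [5, 6] → [5, 6, 7] → [5, 6, 7, 6]
So `len(sum_val)` = 4

Answer: 4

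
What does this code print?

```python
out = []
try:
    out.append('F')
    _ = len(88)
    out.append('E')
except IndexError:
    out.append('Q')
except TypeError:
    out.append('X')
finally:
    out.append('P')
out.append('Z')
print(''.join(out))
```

Execution trace: 'F' (try body) → 'X' (except TypeError) → 'P' (finally) → 'Z' (after the try/except). Output: FXPZ

Answer: FXPZ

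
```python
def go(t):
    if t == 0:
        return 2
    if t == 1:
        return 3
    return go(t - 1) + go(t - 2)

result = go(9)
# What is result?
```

Build up from base cases: go(0)=2, go(1)=3, go(2)=5, go(3)=8, go(4)=13, go(5)=21, go(6)=34, ..., go(9)=144

Answer: 144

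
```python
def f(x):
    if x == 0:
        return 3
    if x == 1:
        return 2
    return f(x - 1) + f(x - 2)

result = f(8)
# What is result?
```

Build up from base cases: f(0)=3, f(1)=2, f(2)=5, f(3)=7, f(4)=12, f(5)=19, f(6)=31, ..., f(8)=81

Answer: 81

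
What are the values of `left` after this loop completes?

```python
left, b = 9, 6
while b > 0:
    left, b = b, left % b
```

GCD of 9 and 6
`left` takes the values: 9 → 6 → 3

Answer: 3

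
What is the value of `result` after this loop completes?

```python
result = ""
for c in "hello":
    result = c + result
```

Reverse 'hello'
`result` takes the values: "" → "h" → "eh" → "leh" → "lleh" → "olleh"

Answer: "olleh"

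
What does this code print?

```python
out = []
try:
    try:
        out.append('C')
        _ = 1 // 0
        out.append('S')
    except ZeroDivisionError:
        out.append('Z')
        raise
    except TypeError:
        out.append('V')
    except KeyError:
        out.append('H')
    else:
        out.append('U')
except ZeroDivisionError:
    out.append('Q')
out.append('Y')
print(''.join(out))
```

Execution trace: 'C' (inner try body) → 'Z' (inner except ZeroDivisionError) → 'Q' (outer except ZeroDivisionError) → 'Y' (after the try/except). Output: CZQY

Answer: CZQY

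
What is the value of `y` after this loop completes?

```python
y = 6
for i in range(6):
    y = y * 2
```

Multiply by 2, 6 times: 6 * 2^6 = 384
`y` takes the values: 6 → 12 → 24 → 48 → 96 → 192 → 384

Answer: 384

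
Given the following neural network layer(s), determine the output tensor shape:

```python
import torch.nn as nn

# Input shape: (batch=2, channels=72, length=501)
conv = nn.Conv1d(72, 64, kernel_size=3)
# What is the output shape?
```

Input: (2, 72, 501) -> Output: (2, 64, 499)

Answer: (2, 64, 499)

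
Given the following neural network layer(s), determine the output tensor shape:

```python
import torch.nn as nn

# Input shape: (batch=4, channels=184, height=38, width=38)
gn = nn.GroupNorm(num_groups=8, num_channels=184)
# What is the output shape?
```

Input: (4, 184, 38, 38) -> Output: (4, 184, 38, 38)

Answer: (4, 184, 38, 38)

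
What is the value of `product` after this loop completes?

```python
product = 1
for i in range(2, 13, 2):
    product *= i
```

Product of even numbers 2 to 12
`product` takes the values: 1 → 2 → 8 → 48 → 384 → 3840 → 46080

Answer: 46080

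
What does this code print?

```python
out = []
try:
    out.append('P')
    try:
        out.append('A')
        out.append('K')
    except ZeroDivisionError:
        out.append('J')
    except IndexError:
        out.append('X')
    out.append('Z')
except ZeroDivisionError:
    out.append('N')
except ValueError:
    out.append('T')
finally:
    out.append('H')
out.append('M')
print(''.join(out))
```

Execution trace: 'P' (try body) → 'A' (inner try body) → 'K' (inner try body, no exception) → 'Z' (try body, no exception) → 'H' (finally) → 'M' (after the try/except). Output: PAKZHM

Answer: PAKZHM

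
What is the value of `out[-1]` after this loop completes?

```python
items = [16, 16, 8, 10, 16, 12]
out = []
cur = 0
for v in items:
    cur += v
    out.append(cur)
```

Cumulative sum ends at 78
`out` takes the values: [] → [16] → [16, 32] → [16, 32, 40] → [16, 32, 40, 50] → [16, 32, 40, 50, 66] → [16, 32, 40, 50, 66, 78]
So `out[-1]` = 78

Answer: 78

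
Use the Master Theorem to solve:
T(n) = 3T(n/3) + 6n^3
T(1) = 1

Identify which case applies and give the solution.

a=3, b=3, f(n)=6n^3. log_3(3) = 1. Since c=3 > 1 and the regularity condition holds (3(n/3)^3 = (3/3^3)n^3 with 3/3^3 < 1), Case 3 applies: T(n) = Θ(f(n)) = O(n^3).

Answer: O(n^3) - Case 3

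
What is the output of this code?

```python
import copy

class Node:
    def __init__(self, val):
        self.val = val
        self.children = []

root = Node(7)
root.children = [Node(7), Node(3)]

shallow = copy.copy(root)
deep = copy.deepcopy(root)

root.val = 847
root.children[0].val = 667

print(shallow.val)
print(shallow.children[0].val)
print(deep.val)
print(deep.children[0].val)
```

Key concept: deep copy with custom objects.
Step by step:
`root = Node(7)` → root = Node(val=7, children=[])
`root.children = [Node(7), Node(3)]` → root = Node(val=7, children=[Node(val=7, children=[]), Node(val=3, children=[])])
`shallow = copy.copy(root)` → shallow = Node(val=7, children=[Node(val=7, children=[]), Node(val=3, children=[])])
`deep = copy.deepcopy(root)` → deep = Node(val=7, children=[Node(val=7, children=[]), Node(val=3, children=[])])
`root.val = 847` → root = Node(val=847, children=[Node(val=7, children=[]), Node(val=3, children=[])])
`root.children[0].val = 667` → root = Node(val=847, children=[Node(val=667, children=[]), Node(val=3, children=[])]); shallow = Node(val=7, children=[Node(val=667, children=[]), Node(val=3, children=[])])
`print(shallow.val)` → prints 7
`print(shallow.children[0].val)` → prints 667
`print(deep.val)` → prints 7
`print(deep.children[0].val)` → prints 7

Answer:
7
667
7
7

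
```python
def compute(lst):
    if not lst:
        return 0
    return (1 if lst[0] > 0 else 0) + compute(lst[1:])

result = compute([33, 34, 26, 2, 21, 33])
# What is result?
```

Count of positive elements in [33, 34, 26, 2, 21, 33] = 6

Answer: 6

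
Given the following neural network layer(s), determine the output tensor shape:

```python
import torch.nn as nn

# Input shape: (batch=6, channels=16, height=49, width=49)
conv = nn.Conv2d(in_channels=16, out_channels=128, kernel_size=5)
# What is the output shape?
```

Input: (6, 16, 49, 49) -> Output: (6, 128, 45, 45)

Answer: (6, 128, 45, 45)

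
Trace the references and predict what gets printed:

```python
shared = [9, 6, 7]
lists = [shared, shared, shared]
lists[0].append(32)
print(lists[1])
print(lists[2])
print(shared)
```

Key concept: list of same reference.
Step by step:
`shared = [9, 6, 7]` → shared = [9, 6, 7]
`lists = [shared, shared, shared]` → lists = [[9, 6, 7], [9, 6, 7], [9, 6, 7]]
`lists[0].append(32)` → shared = [9, 6, 7, 32]; lists = [[9, 6, 7, 32], [9, 6, 7, 32], [9, 6, 7, 32]]
`print(lists[1])` → prints [9, 6, 7, 32]
`print(lists[2])` → prints [9, 6, 7, 32]
`print(shared)` → prints [9, 6, 7, 32]

Answer:
[9, 6, 7, 32]
[9, 6, 7, 32]
[9, 6, 7, 32]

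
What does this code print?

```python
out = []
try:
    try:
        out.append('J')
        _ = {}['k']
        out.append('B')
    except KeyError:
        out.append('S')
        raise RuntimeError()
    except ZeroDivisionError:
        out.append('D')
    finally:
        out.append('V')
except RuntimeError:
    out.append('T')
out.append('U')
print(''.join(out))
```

Execution trace: 'J' (try body) → 'S' (except KeyError) → 'V' (finally) → 'T' (outer except RuntimeError) → 'U' (after the try/except). Output: JSVTU

Answer: JSVTU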